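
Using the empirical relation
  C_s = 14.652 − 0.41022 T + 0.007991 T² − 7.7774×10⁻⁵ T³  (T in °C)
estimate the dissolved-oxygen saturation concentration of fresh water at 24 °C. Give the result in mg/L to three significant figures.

C_s = 14.652 − 0.41022×24 + 0.007991×24² − 7.7774×10⁻⁵×24³ = 8.334 mg/L.

C_s ≈ 8.33 mg/L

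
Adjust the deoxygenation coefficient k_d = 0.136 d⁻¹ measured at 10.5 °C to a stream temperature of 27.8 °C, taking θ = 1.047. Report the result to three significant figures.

k_d(T₂) = k_d(T₁) · θ^(T₂−T₁) = 0.136 × 1.047^(27.8−10.5)
= 0.136 × 1.047^17.3 = 0.136 × 2.213 = 0.3010 d⁻¹.

k_d ≈ 0.301 d⁻¹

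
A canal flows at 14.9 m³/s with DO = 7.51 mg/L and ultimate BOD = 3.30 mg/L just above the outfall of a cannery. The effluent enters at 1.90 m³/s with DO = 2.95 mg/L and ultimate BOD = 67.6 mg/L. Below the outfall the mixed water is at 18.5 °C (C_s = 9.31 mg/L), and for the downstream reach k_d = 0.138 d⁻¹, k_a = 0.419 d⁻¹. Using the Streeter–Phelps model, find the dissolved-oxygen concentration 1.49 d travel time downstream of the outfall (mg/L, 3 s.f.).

DO ≈ 6.62 mg/L

Mixed DO = (14.9×7.51 + 1.90×2.95)/(14.9+1.90) = 117.5/16.80 = 6.994 mg/L.
Mixed L₀ = (14.9×3.30 + 1.90×67.6)/(16.80) = 177.6/16.80 = 10.57 mg/L.
Initial deficit D₀ = C_s − DO₀ = 9.31 − 6.994 = 2.316 mg/L.
D(1.49) = [0.138×10.57/(0.419−0.138)](e^(−0.138×1.49) − e^(−0.419×1.49)) + 2.316 e^(−0.419×1.49)
= 5.192 × (0.8141 − 0.5356) + 2.316 × 0.5356 = 2.686 mg/L.
DO = 9.31 − 2.686 = 6.624 mg/L.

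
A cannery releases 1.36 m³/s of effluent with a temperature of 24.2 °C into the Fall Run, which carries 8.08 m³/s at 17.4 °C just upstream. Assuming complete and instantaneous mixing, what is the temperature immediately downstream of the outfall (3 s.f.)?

18.4 °C

Flow-weighted mixing: C = (Q_r C_r + Q_w C_w)/(Q_r + Q_w)
= (8.08×17.4 + 1.36×24.2)/(8.08 + 1.36) = 173.5/9.440 = 18.38 °C.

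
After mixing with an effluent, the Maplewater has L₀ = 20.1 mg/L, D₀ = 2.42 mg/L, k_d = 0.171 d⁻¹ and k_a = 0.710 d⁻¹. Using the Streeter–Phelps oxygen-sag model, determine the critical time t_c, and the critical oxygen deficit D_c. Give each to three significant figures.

t_c ≈ 1.76 d; D_c ≈ 3.59 mg/L

t_c = [1/(k_a−k_d)] ln[(k_a/k_d)(1 − D₀(k_a−k_d)/(k_d L₀))]
= [1/(0.710−0.171)] ln[(0.710/0.171)(1 − 2.42×0.5390/(0.171×20.1))]
= (1/0.5390) ln[4.152 × 0.6205] = 1.855 × ln(2.576) = 1.855 × 0.9464 = 1.756 d.
L(t_c) = L₀ e^(−k_d t_c) = 20.1 × 0.7406 = 14.89 mg/L, and at the critical point k_a D_c = k_d L, so D_c = (0.171/0.710) × 14.89 = 3.585 mg/L.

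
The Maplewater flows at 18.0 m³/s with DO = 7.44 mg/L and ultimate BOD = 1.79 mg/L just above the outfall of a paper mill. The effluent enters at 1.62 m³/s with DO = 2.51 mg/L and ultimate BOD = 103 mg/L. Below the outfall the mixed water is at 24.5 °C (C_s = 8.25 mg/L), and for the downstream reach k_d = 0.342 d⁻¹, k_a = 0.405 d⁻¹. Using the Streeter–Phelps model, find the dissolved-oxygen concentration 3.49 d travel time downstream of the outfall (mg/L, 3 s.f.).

DO ≈ 4.66 mg/L

Mixed DO = (18.0×7.44 + 1.62×2.51)/(18.0+1.62) = 138.0/19.62 = 7.033 mg/L.
Mixed L₀ = (18.0×1.79 + 1.62×103)/(19.62) = 199.1/19.62 = 10.15 mg/L.
Initial deficit D₀ = C_s − DO₀ = 8.25 − 7.033 = 1.217 mg/L.
D(3.49) = [0.342×10.15/(0.405−0.342)](e^(−0.342×3.49) − e^(−0.405×3.49)) + 1.217 e^(−0.405×3.49)
= 55.08 × (0.3031 − 0.2433) + 1.217 × 0.2433 = 3.592 mg/L.
DO = 8.25 − 3.592 = 4.658 mg/L.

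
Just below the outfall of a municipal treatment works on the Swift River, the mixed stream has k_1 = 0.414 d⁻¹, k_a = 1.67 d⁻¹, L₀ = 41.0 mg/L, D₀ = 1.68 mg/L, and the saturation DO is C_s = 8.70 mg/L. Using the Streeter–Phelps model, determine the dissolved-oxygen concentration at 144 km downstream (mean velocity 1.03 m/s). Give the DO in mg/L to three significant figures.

DO ≈ 2.58 mg/L

Travel time t = x/v = 144 km / (1.03 m/s) = 144000 m / 1.03 m/s = 139800 s = 1.618 d.
k_1 L₀/(k_a−k_1) = 0.414×41.0/(1.67−0.414) = 16.97/1.256 = 13.51 mg/L.
e^(−k_1 t) = e^(−0.414×1.618) = 0.5118; e^(−k_a t) = e^(−1.67×1.618) = 0.06705.
D = 13.51 × (0.5118 − 0.06705) + 1.68 × 0.06705 = 6.010 + 0.1126 = 6.123 mg/L.
DO = C_s − D = 8.70 − 6.123 = 2.577 mg/L.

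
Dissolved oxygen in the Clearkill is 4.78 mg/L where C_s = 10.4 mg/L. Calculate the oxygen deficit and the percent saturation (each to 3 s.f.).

D ≈ 5.62 mg/L; 46.0 % saturation

D = C_s − C = 10.4 − 4.78 = 5.62 mg/L.
% saturation = 4.78/10.4 × 100 = 46.0 %.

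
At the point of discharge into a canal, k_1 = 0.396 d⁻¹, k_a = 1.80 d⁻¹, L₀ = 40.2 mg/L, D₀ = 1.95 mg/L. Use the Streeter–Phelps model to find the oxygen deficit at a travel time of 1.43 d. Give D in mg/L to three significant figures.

D ≈ 5.72 mg/L

k_1 L₀/(k_a−k_1) = 0.396×40.2/(1.80−0.396) = 15.92/1.404 = 11.34 mg/L.
e^(−k_1 t) = e^(−0.396×1.430) = 0.5676; e^(−k_a t) = e^(−1.80×1.430) = 0.07623.
D = 11.34 × (0.5676 − 0.07623) + 1.95 × 0.07623 = 5.572 + 0.1486 = 5.720 mg/L.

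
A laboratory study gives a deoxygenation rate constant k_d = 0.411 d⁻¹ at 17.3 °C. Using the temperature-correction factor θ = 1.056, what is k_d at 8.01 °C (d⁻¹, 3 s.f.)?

k_d ≈ 0.248 d⁻¹

k_d(T₂) = k_d(T₁) · θ^(T₂−T₁) = 0.411 × 1.056^(8.01−17.3)
= 0.411 × 1.056^-9.29 = 0.411 × 0.6028 = 0.2477 d⁻¹.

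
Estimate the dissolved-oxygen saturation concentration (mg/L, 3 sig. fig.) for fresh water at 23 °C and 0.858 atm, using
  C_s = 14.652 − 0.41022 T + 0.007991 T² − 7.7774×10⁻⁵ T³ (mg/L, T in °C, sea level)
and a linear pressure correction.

At sea level: C_s = 14.652 − 0.41022×23 + 0.007991×23² − 7.7774×10⁻⁵×23³ = 8.498 mg/L.
Pressure correction: C_s' = 8.498 × 0.858 = 7.291 mg/L.

C_s ≈ 7.29 mg/L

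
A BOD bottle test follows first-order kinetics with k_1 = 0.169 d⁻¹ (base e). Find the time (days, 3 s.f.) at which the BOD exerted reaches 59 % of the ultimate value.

t ≈ 5.28 d

y/L₀ = 1 − e^(−k_1 t) = 0.59 ⇒ e^(−k_1 t) = 0.410
t = −ln(0.410) / 0.169 = 0.8916 / 0.169 = 5.276 d.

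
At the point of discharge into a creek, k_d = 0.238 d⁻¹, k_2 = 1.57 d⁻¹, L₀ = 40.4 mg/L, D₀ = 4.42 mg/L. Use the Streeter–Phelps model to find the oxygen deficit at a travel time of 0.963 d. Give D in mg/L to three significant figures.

D ≈ 5.12 mg/L

k_d L₀/(k_2−k_d) = 0.238×40.4/(1.57−0.238) = 9.615/1.332 = 7.219 mg/L.
e^(−k_d t) = e^(−0.238×0.9630) = 0.7952; e^(−k_2 t) = e^(−1.57×0.9630) = 0.2205.
D = 7.219 × (0.7952 − 0.2205) + 4.42 × 0.2205 = 4.148 + 0.9746 = 5.123 mg/L.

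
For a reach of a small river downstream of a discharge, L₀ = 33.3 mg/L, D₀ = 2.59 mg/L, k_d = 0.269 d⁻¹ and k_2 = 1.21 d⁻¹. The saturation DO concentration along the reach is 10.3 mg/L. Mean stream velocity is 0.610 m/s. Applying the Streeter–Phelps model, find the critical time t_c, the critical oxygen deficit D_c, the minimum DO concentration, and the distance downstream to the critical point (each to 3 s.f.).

t_c ≈ 1.26 d; D_c ≈ 5.27 mg/L; min DO ≈ 5.03 mg/L; x_c ≈ 66.4 km

With k_2/k_d = 4.498 and 1 − D₀(k_2−k_d)/(k_d L₀) = 0.7279,
t_c = ln(4.498 × 0.7279) / (1.21 − 0.269) = ln(3.274) / 0.9410 = 1.186/0.9410 = 1.260 d.
L(t_c) = L₀ e^(−k_d t_c) = 33.3 × 0.7124 = 23.72 mg/L, and at the critical point k_2 D_c = k_d L, so D_c = (0.269/1.21) × 23.72 = 5.274 mg/L.
Minimum DO = C_s − D_c = 10.3 − 5.274 = 5.026 mg/L.
x_c = v t_c = 0.610 m/s × 1.260 d × 86400 s/d = 66430 m ≈ 66.4 km.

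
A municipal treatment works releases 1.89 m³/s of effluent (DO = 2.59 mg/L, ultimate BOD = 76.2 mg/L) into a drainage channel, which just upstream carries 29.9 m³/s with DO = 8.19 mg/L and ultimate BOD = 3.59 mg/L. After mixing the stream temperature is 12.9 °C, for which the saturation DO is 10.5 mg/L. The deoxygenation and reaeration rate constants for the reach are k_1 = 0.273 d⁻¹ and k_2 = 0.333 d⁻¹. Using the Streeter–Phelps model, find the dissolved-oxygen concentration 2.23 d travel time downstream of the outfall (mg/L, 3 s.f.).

Mixed DO = (29.9×8.19 + 1.89×2.59)/(29.9+1.89) = 249.8/31.79 = 7.857 mg/L.
Mixed L₀ = (29.9×3.59 + 1.89×76.2)/(31.79) = 251.4/31.79 = 7.907 mg/L.
Initial deficit D₀ = C_s − DO₀ = 10.5 − 7.857 = 2.643 mg/L.
D(2.23) = [0.273×7.907/(0.333−0.273)](e^(−0.273×2.23) − e^(−0.333×2.23)) + 2.643 e^(−0.333×2.23)
= 35.98 × (0.5440 − 0.4759) + 2.643 × 0.4759 = 3.709 mg/L.
DO = 10.5 − 3.709 = 6.791 mg/L.

DO ≈ 6.79 mg/L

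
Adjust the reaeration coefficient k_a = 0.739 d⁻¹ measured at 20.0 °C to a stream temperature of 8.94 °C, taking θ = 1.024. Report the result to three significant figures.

k_a(T₂) = k_a(T₁) · θ^(T₂−T₁) = 0.739 × 1.024^(8.94−20.0)
= 0.739 × 1.024^-11.1 = 0.739 × 0.7693 = 0.5685 d⁻¹.

k_a ≈ 0.568 d⁻¹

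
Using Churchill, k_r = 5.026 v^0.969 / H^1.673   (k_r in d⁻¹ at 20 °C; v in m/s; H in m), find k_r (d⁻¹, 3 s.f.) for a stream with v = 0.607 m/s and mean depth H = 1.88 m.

k_r = 5.026 × 0.607^0.969 / 1.88^1.673 = 5.026 × 0.6165 / 2.875 = 1.078 d⁻¹.

k_r ≈ 1.08 d⁻¹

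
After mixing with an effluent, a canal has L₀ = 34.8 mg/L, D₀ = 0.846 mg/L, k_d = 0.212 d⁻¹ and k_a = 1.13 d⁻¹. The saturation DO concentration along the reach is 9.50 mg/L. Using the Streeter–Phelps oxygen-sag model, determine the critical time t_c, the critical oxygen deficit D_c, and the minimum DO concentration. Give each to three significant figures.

With k_a/k_d = 5.330 and 1 − D₀(k_a−k_d)/(k_d L₀) = 0.8947,
t_c = ln(5.330 × 0.8947) / (1.13 − 0.212) = ln(4.769) / 0.9180 = 1.562/0.9180 = 1.702 d.
D_c = (k_d/k_a) L₀ e^(−k_d t_c) = (0.212/1.13) × 34.8 × e^(−0.212×1.702) = 0.1876 × 34.8 × 0.6971 = 4.552 mg/L.
Minimum DO = C_s − D_c = 9.50 − 4.552 = 4.948 mg/L.

t_c ≈ 1.70 d; D_c ≈ 4.55 mg/L; min DO ≈ 4.95 mg/L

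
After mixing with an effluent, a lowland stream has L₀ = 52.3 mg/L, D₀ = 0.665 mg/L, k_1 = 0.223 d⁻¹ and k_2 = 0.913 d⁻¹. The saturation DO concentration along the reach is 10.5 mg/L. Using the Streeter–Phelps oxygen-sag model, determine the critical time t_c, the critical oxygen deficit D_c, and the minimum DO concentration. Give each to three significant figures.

t_c ≈ 1.98 d; D_c ≈ 8.21 mg/L; min DO ≈ 2.29 mg/L

With k_2/k_1 = 4.094 and 1 − D₀(k_2−k_1)/(k_1 L₀) = 0.9607,
t_c = ln(4.094 × 0.9607) / (0.913 − 0.223) = ln(3.933) / 0.6900 = 1.369/0.6900 = 1.985 d.
D_c = (k_1/k_2) L₀ e^(−k_1 t_c) = (0.223/0.913) × 52.3 × e^(−0.223×1.985) = 0.2442 × 52.3 × 0.6424 = 8.206 mg/L.
Minimum DO = C_s − D_c = 10.5 − 8.206 = 2.294 mg/L.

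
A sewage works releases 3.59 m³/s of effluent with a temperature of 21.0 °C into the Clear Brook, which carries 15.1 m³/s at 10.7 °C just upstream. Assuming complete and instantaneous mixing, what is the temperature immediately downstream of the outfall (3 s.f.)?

12.7 °C

Flow-weighted mixing: C = (Q_r C_r + Q_w C_w)/(Q_r + Q_w)
= (15.1×10.7 + 3.59×21.0)/(15.1 + 3.59) = 237.0/18.69 = 12.68 °C.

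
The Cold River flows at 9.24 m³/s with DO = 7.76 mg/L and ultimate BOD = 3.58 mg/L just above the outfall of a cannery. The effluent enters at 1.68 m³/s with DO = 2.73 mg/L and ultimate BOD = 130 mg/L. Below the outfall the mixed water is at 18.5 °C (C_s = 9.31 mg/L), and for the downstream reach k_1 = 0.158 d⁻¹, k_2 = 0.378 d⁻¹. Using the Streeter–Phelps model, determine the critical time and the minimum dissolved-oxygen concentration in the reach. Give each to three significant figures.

Mixed DO = (9.24×7.76 + 1.68×2.73)/(9.24+1.68) = 76.29/10.92 = 6.986 mg/L.
Mixed L₀ = (9.24×3.58 + 1.68×130)/(10.92) = 251.5/10.92 = 23.03 mg/L.
Initial deficit D₀ = C_s − DO₀ = 9.31 − 6.986 = 2.324 mg/L.
t_c = (1/0.2200) ln[(0.378/0.158)(1 − 2.324×0.2200/(0.158×23.03))] = 4.545 × ln(2.056) = 3.277 d.
D_c = (0.158/0.378) × 23.03 × e^(−0.158×3.277) = 0.4180 × 23.03 × 0.5959 = 5.736 mg/L.
Minimum DO = 9.31 − 5.736 = 3.574 mg/L.

t_c ≈ 3.28 d; minimum DO ≈ 3.57 mg/L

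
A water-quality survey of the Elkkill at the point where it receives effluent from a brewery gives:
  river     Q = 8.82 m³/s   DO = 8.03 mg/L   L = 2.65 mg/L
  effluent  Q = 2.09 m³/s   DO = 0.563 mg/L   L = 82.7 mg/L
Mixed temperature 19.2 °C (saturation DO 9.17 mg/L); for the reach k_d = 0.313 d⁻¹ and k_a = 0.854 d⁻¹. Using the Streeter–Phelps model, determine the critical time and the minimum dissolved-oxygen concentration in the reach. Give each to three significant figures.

Mixed DO = (8.82×8.03 + 2.09×0.563)/(8.82+2.09) = 72.00/10.91 = 6.600 mg/L.
Mixed L₀ = (8.82×2.65 + 2.09×82.7)/(10.91) = 196.2/10.91 = 17.98 mg/L.
Initial deficit D₀ = C_s − DO₀ = 9.17 − 6.600 = 2.570 mg/L.
t_c = (1/0.5410) ln[(0.854/0.313)(1 − 2.570×0.5410/(0.313×17.98))] = 1.848 × ln(2.054) = 1.331 d.
D_c = (0.313/0.854) × 17.98 × e^(−0.313×1.331) = 0.3665 × 17.98 × 0.6593 = 4.346 mg/L.
Minimum DO = 9.17 − 4.346 = 4.824 mg/L.

t_c ≈ 1.33 d; minimum DO ≈ 4.82 mg/L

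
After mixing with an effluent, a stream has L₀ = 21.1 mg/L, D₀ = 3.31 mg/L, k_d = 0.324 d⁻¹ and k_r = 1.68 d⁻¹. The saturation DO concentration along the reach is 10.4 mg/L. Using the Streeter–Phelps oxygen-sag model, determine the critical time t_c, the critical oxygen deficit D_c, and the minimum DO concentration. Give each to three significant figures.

t_c ≈ 0.426 d; D_c ≈ 3.55 mg/L; min DO ≈ 6.85 mg/L

With k_r/k_d = 5.185 and 1 − D₀(k_r−k_d)/(k_d L₀) = 0.3435,
t_c = ln(5.185 × 0.3435) / (1.68 − 0.324) = ln(1.781) / 1.356 = 0.5771/1.356 = 0.4256 d.
L(t_c) = L₀ e^(−k_d t_c) = 21.1 × 0.8712 = 18.38 mg/L, and at the critical point k_r D_c = k_d L, so D_c = (0.324/1.68) × 18.38 = 3.545 mg/L.
Minimum DO = C_s − D_c = 10.4 − 3.545 = 6.855 mg/L.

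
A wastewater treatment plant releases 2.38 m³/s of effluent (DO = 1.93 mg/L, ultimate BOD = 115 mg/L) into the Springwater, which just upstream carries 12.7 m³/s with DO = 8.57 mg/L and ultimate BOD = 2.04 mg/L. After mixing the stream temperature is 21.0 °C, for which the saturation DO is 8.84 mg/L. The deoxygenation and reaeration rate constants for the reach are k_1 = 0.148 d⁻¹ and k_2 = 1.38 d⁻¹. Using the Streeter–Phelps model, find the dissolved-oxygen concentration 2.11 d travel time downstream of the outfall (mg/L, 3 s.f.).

DO ≈ 7.15 mg/L

Mixed DO = (12.7×8.57 + 2.38×1.93)/(12.7+2.38) = 113.4/15.08 = 7.522 mg/L.
Mixed L₀ = (12.7×2.04 + 2.38×115)/(15.08) = 299.6/15.08 = 19.87 mg/L.
Initial deficit D₀ = C_s − DO₀ = 8.84 − 7.522 = 1.318 mg/L.
D(2.11) = [0.148×19.87/(1.38−0.148)](e^(−0.148×2.11) − e^(−1.38×2.11)) + 1.318 e^(−1.38×2.11)
= 2.387 × (0.7318 − 0.05438) + 1.318 × 0.05438 = 1.688 mg/L.
DO = 8.84 − 1.688 = 7.152 mg/L.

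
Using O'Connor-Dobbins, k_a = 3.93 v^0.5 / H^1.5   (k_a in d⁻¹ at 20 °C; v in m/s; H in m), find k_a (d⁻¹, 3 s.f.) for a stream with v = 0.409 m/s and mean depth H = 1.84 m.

k_a = 3.93 × 0.409^0.5 / 1.84^1.5 = 3.93 × 0.6395 / 2.496 = 1.007 d⁻¹.

k_a ≈ 1.01 d⁻¹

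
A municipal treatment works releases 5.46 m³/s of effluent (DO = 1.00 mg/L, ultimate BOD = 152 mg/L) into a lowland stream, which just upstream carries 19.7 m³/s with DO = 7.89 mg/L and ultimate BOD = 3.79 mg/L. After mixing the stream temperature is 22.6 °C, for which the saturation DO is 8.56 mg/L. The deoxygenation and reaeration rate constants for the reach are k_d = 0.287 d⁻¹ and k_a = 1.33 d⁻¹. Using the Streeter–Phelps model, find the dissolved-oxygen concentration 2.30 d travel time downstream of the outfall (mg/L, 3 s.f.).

Mixed DO = (19.7×7.89 + 5.46×1.00)/(19.7+5.46) = 160.9/25.16 = 6.395 mg/L.
Mixed L₀ = (19.7×3.79 + 5.46×152)/(25.16) = 904.6/25.16 = 35.95 mg/L.
Initial deficit D₀ = C_s − DO₀ = 8.56 − 6.395 = 2.165 mg/L.
D(2.30) = [0.287×35.95/(1.33−0.287)](e^(−0.287×2.30) − e^(−1.33×2.30)) + 2.165 e^(−1.33×2.30)
= 9.893 × (0.5168 − 0.04693) + 2.165 × 0.04693 = 4.750 mg/L.
DO = 8.56 − 4.750 = 3.810 mg/L.

DO ≈ 3.81 mg/L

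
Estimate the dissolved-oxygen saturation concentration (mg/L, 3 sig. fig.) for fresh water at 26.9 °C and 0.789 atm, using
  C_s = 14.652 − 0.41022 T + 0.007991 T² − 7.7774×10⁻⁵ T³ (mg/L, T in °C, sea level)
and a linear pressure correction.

At sea level: C_s = 14.652 − 0.41022×26.9 + 0.007991×26.9² − 7.7774×10⁻⁵×26.9³ = 7.886 mg/L.
Pressure correction: C_s' = 7.886 × 0.789 = 6.222 mg/L.

C_s ≈ 6.22 mg/L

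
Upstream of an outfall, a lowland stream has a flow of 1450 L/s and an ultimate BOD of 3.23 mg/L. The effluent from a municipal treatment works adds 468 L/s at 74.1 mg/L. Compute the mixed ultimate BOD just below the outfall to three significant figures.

Flow-weighted mixing: C = (Q_r C_r + Q_w C_w)/(Q_r + Q_w)
= (1450×3.23 + 468×74.1)/(1450 + 468) = 39360/1918 = 20.52 mg/L.

20.5 mg/L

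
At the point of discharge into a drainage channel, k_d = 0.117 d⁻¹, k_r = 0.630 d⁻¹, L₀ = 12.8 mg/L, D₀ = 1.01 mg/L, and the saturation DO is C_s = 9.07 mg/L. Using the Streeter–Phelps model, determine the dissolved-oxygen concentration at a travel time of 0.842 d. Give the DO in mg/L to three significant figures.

DO ≈ 7.55 mg/L

k_d L₀/(k_r−k_d) = 0.117×12.8/(0.630−0.117) = 1.498/0.5130 = 2.919 mg/L.
e^(−k_d t) = e^(−0.117×0.8420) = 0.9062; e^(−k_r t) = e^(−0.630×0.8420) = 0.5883.
D = 2.919 × (0.9062 − 0.5883) + 1.01 × 0.5883 = 0.9279 + 0.5942 = 1.522 mg/L.
DO = C_s − D = 9.07 − 1.522 = 7.548 mg/L.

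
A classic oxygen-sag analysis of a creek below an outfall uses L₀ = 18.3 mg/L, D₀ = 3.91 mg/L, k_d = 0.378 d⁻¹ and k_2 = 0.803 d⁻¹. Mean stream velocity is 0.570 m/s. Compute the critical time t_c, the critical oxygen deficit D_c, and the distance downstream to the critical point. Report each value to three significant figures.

With k_2/k_d = 2.124 and 1 − D₀(k_2−k_d)/(k_d L₀) = 0.7598,
t_c = ln(2.124 × 0.7598) / (0.803 − 0.378) = ln(1.614) / 0.4250 = 0.4787/0.4250 = 1.126 d.
D_c = (k_d/k_2) L₀ e^(−k_d t_c) = (0.378/0.803) × 18.3 × e^(−0.378×1.126) = 0.4707 × 18.3 × 0.6533 = 5.627 mg/L.
x_c = v t_c = 0.570 m/s × 1.126 d × 86400 s/d = 55470 m ≈ 55.5 km.

t_c ≈ 1.13 d; D_c ≈ 5.63 mg/L; x_c ≈ 55.5 km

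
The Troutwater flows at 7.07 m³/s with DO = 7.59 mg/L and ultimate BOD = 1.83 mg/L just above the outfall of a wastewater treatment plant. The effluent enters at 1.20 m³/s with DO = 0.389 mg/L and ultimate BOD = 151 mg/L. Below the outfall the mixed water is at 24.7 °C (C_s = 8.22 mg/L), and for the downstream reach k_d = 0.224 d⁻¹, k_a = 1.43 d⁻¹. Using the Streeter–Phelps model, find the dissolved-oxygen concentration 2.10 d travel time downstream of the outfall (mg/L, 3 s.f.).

DO ≈ 5.63 mg/L

Mixed DO = (7.07×7.59 + 1.20×0.389)/(7.07+1.20) = 54.13/8.270 = 6.545 mg/L.
Mixed L₀ = (7.07×1.83 + 1.20×151)/(8.270) = 194.1/8.270 = 23.47 mg/L.
Initial deficit D₀ = C_s − DO₀ = 8.22 − 6.545 = 1.675 mg/L.
D(2.10) = [0.224×23.47/(1.43−0.224)](e^(−0.224×2.10) − e^(−1.43×2.10)) + 1.675 e^(−1.43×2.10)
= 4.360 × (0.6248 − 0.04964) + 1.675 × 0.04964 = 2.591 mg/L.
DO = 8.22 − 2.591 = 5.629 mg/L.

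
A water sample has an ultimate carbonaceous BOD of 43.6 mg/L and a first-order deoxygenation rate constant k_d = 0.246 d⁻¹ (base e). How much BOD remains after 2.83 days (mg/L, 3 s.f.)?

L ≈ 21.7 mg/L

L_t = L₀ e^(−k_d t) = 43.6 × e^(−0.246×2.83) = 43.6 × 0.4985 = 21.73 mg/L.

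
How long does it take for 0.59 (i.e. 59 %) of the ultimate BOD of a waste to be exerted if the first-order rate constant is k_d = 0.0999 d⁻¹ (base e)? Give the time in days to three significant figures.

t ≈ 8.92 d

y/L₀ = 1 − e^(−k_d t) = 0.59 ⇒ e^(−k_d t) = 0.410
t = −ln(0.410) / 0.0999 = 0.8916 / 0.0999 = 8.925 d.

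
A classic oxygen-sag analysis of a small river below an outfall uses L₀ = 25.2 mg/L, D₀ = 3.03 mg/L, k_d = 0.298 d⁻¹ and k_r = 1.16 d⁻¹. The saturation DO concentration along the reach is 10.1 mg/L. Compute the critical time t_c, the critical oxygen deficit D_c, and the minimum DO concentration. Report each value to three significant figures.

With k_r/k_d = 3.893 and 1 − D₀(k_r−k_d)/(k_d L₀) = 0.6522,
t_c = ln(3.893 × 0.6522) / (1.16 − 0.298) = ln(2.539) / 0.8620 = 0.9317/0.8620 = 1.081 d.
D_c = (k_d/k_r) L₀ e^(−k_d t_c) = (0.298/1.16) × 25.2 × e^(−0.298×1.081) = 0.2569 × 25.2 × 0.7246 = 4.691 mg/L.
Minimum DO = C_s − D_c = 10.1 − 4.691 = 5.409 mg/L.

t_c ≈ 1.08 d; D_c ≈ 4.69 mg/L; min DO ≈ 5.41 mg/L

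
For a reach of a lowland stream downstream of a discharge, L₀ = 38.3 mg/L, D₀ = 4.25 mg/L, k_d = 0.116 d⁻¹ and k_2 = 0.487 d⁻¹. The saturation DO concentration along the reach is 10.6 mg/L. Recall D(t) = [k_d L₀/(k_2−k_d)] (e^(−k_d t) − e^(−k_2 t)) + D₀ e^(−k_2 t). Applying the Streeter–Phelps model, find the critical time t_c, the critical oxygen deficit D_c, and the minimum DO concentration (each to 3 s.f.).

t_c ≈ 2.69 d; D_c ≈ 6.68 mg/L; min DO ≈ 3.92 mg/L

With k_2/k_d = 4.198 and 1 − D₀(k_2−k_d)/(k_d L₀) = 0.6451,
t_c = ln(4.198 × 0.6451) / (0.487 − 0.116) = ln(2.708) / 0.3710 = 0.9963/0.3710 = 2.686 d.
D_c = (k_d/k_2) L₀ e^(−k_d t_c) = (0.116/0.487) × 38.3 × e^(−0.116×2.686) = 0.2382 × 38.3 × 0.7323 = 6.681 mg/L.
Minimum DO = C_s − D_c = 10.6 − 6.681 = 3.919 mg/L.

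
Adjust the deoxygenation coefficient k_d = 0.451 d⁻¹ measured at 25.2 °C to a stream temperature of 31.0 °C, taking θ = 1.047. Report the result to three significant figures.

k_d(T₂) = k_d(T₁) · θ^(T₂−T₁) = 0.451 × 1.047^(31.0−25.2)
= 0.451 × 1.047^5.80 = 0.451 × 1.305 = 0.5887 d⁻¹.

k_d ≈ 0.589 d⁻¹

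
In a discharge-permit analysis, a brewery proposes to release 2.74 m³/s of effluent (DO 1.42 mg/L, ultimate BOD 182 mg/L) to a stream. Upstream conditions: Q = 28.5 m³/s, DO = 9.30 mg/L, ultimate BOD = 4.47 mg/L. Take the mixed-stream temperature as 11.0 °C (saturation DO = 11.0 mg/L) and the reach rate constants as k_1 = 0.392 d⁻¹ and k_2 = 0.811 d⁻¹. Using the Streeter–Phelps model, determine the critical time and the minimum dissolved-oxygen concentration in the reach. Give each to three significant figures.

t_c ≈ 1.41 d; minimum DO ≈ 5.43 mg/L

Mixed DO = (28.5×9.30 + 2.74×1.42)/(28.5+2.74) = 268.9/31.24 = 8.609 mg/L.
Mixed L₀ = (28.5×4.47 + 2.74×182)/(31.24) = 626.1/31.24 = 20.04 mg/L.
Initial deficit D₀ = C_s − DO₀ = 11.0 − 8.609 = 2.391 mg/L.
t_c = (1/0.4190) ln[(0.811/0.392)(1 − 2.391×0.4190/(0.392×20.04))] = 2.387 × ln(1.805) = 1.409 d.
D_c = (0.392/0.811) × 20.04 × e^(−0.392×1.409) = 0.4834 × 20.04 × 0.5755 = 5.575 mg/L.
Minimum DO = 11.0 − 5.575 = 5.425 mg/L.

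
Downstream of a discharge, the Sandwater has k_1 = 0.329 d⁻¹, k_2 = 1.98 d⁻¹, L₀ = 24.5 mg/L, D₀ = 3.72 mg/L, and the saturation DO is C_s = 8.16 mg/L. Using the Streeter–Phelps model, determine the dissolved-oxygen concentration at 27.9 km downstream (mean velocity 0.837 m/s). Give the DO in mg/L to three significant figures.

DO ≈ 4.40 mg/L

Travel time t = x/v = 27.9 km / (0.837 m/s) = 27900 m / 0.837 m/s = 33330 s = 0.3858 d.
k_1 L₀/(k_2−k_1) = 0.329×24.5/(1.98−0.329) = 8.061/1.651 = 4.882 mg/L.
e^(−k_1 t) = e^(−0.329×0.3858) = 0.8808; e^(−k_2 t) = e^(−1.98×0.3858) = 0.4659.
D = 4.882 × (0.8808 − 0.4659) + 3.72 × 0.4659 = 2.026 + 1.733 = 3.759 mg/L.
DO = C_s − D = 8.16 − 3.759 = 4.401 mg/L.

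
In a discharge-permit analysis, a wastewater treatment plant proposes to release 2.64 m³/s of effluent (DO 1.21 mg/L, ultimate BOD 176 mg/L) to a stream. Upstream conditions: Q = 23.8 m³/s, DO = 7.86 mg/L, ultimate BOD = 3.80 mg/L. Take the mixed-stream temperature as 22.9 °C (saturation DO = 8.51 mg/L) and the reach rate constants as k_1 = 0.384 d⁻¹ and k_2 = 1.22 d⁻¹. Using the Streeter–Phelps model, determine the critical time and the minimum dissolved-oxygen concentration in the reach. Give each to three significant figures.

Mixed DO = (23.8×7.86 + 2.64×1.21)/(23.8+2.64) = 190.3/26.44 = 7.196 mg/L.
Mixed L₀ = (23.8×3.80 + 2.64×176)/(26.44) = 555.1/26.44 = 20.99 mg/L.
Initial deficit D₀ = C_s − DO₀ = 8.51 − 7.196 = 1.314 mg/L.
t_c = (1/0.8360) ln[(1.22/0.384)(1 − 1.314×0.8360/(0.384×20.99))] = 1.196 × ln(2.744) = 1.208 d.
D_c = (0.384/1.22) × 20.99 × e^(−0.384×1.208) = 0.3148 × 20.99 × 0.6290 = 4.156 mg/L.
Minimum DO = 8.51 − 4.156 = 4.354 mg/L.

t_c ≈ 1.21 d; minimum DO ≈ 4.35 mg/L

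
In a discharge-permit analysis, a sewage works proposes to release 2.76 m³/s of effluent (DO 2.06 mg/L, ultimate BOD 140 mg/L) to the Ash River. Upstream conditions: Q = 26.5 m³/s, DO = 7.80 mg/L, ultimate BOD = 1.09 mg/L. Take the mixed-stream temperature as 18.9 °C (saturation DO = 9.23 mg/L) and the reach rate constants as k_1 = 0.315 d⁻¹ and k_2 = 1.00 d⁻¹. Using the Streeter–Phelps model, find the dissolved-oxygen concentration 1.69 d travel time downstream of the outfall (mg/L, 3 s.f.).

DO ≈ 6.24 mg/L

Mixed DO = (26.5×7.80 + 2.76×2.06)/(26.5+2.76) = 212.4/29.26 = 7.259 mg/L.
Mixed L₀ = (26.5×1.09 + 2.76×140)/(29.26) = 415.3/29.26 = 14.19 mg/L.
Initial deficit D₀ = C_s − DO₀ = 9.23 − 7.259 = 1.971 mg/L.
D(1.69) = [0.315×14.19/(1.00−0.315)](e^(−0.315×1.69) − e^(−1.00×1.69)) + 1.971 e^(−1.00×1.69)
= 6.527 × (0.5872 − 0.1845) + 1.971 × 0.1845 = 2.992 mg/L.
DO = 9.23 − 2.992 = 6.238 mg/L.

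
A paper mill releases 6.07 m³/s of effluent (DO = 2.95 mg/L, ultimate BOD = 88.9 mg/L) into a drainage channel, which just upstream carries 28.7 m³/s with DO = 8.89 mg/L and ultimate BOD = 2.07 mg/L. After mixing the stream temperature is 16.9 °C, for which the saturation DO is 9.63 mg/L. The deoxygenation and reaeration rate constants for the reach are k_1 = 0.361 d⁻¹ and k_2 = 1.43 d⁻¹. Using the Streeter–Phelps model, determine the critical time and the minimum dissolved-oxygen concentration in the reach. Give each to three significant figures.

Mixed DO = (28.7×8.89 + 6.07×2.95)/(28.7+6.07) = 273.0/34.77 = 7.853 mg/L.
Mixed L₀ = (28.7×2.07 + 6.07×88.9)/(34.77) = 599.0/34.77 = 17.23 mg/L.
Initial deficit D₀ = C_s − DO₀ = 9.63 − 7.853 = 1.777 mg/L.
t_c = (1/1.069) ln[(1.43/0.361)(1 − 1.777×1.069/(0.361×17.23))] = 0.9355 × ln(2.751) = 0.9468 d.
D_c = (0.361/1.43) × 17.23 × e^(−0.361×0.9468) = 0.2524 × 17.23 × 0.7105 = 3.090 mg/L.
Minimum DO = 9.63 − 3.090 = 6.540 mg/L.

t_c ≈ 0.947 d; minimum DO ≈ 6.54 mg/L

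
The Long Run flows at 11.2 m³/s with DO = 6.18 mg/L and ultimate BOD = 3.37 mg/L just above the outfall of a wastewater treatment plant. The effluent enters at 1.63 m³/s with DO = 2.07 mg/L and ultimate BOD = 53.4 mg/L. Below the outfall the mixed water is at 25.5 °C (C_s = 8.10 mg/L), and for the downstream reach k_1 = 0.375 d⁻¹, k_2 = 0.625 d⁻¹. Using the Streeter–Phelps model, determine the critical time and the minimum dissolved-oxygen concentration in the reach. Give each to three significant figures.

Mixed DO = (11.2×6.18 + 1.63×2.07)/(11.2+1.63) = 72.59/12.83 = 5.658 mg/L.
Mixed L₀ = (11.2×3.37 + 1.63×53.4)/(12.83) = 124.8/12.83 = 9.726 mg/L.
Initial deficit D₀ = C_s − DO₀ = 8.10 − 5.658 = 2.442 mg/L.
t_c = (1/0.2500) ln[(0.625/0.375)(1 − 2.442×0.2500/(0.375×9.726))] = 4.000 × ln(1.388) = 1.311 d.
D_c = (0.375/0.625) × 9.726 × e^(−0.375×1.311) = 0.6000 × 9.726 × 0.6117 = 3.570 mg/L.
Minimum DO = 8.10 − 3.570 = 4.530 mg/L.

t_c ≈ 1.31 d; minimum DO ≈ 4.53 mg/L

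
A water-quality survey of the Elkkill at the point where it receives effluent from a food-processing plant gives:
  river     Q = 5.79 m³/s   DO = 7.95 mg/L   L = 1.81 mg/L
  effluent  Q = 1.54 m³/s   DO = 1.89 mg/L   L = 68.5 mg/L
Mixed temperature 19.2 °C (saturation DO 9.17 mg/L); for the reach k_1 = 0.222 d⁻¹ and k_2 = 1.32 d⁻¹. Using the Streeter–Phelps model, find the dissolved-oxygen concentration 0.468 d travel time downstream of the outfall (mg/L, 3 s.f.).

Mixed DO = (5.79×7.95 + 1.54×1.89)/(5.79+1.54) = 48.94/7.330 = 6.677 mg/L.
Mixed L₀ = (5.79×1.81 + 1.54×68.5)/(7.330) = 116.0/7.330 = 15.82 mg/L.
Initial deficit D₀ = C_s − DO₀ = 9.17 − 6.677 = 2.493 mg/L.
D(0.468) = [0.222×15.82/(1.32−0.222)](e^(−0.222×0.468) − e^(−1.32×0.468)) + 2.493 e^(−1.32×0.468)
= 3.199 × (0.9013 − 0.5392) + 2.493 × 0.5392 = 2.503 mg/L.
DO = 9.17 − 2.503 = 6.667 mg/L.

DO ≈ 6.67 mg/L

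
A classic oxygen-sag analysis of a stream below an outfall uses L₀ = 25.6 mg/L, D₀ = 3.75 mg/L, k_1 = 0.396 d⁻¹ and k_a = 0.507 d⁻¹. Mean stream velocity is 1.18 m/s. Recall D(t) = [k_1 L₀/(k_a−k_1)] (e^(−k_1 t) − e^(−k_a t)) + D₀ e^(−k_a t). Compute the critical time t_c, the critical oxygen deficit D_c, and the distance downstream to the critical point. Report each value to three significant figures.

With k_a/k_1 = 1.280 and 1 − D₀(k_a−k_1)/(k_1 L₀) = 0.9589,
t_c = ln(1.280 × 0.9589) / (0.507 − 0.396) = ln(1.228) / 0.1110 = 0.2052/0.1110 = 1.848 d.
L(t_c) = L₀ e^(−k_1 t_c) = 25.6 × 0.4810 = 12.31 mg/L, and at the critical point k_a D_c = k_1 L, so D_c = (0.396/0.507) × 12.31 = 9.617 mg/L.
x_c = v t_c = 1.18 m/s × 1.848 d × 86400 s/d = 188400 m ≈ 188 km.

t_c ≈ 1.85 d; D_c ≈ 9.62 mg/L; x_c ≈ 188 km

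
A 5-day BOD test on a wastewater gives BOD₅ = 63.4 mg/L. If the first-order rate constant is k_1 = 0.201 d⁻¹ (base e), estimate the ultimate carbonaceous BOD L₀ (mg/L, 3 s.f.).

BOD₅ = L₀(1 − e^(−5k_1)) ⇒ L₀ = BOD₅ / (1 − e^(−5×0.201))
= 63.4 / (1 − 0.3660) = 63.4 / 0.6340 = 100.0 mg/L.

L₀ ≈ 100 mg/L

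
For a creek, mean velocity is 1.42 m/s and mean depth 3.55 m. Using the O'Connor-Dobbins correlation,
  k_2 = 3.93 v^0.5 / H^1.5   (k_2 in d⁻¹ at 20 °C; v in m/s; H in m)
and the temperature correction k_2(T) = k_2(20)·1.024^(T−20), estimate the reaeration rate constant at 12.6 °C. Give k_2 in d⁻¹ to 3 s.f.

k_2 ≈ 0.587 d⁻¹

k_2(20) = 3.93 × 1.42^0.5 / 3.55^1.5 = 3.93 × 1.192 / 6.689 = 0.7002 d⁻¹.
k_2(12.6) = 0.7002 × 1.024^(12.6−20) = 0.7002 × 0.8390 = 0.5875 d⁻¹.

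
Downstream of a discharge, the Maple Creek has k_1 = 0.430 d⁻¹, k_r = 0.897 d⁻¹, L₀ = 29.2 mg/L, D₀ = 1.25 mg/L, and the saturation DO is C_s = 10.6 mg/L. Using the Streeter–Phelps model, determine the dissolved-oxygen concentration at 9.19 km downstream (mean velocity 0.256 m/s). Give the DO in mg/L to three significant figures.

DO ≈ 5.77 mg/L

Travel time t = x/v = 9.19 km / (0.256 m/s) = 9190 m / 0.256 m/s = 35900 s = 0.4155 d.
k_1 L₀/(k_r−k_1) = 0.430×29.2/(0.897−0.430) = 12.56/0.4670 = 26.89 mg/L.
e^(−k_1 t) = e^(−0.430×0.4155) = 0.8364; e^(−k_r t) = e^(−0.897×0.4155) = 0.6889.
D = 26.89 × (0.8364 − 0.6889) + 1.25 × 0.6889 = 3.966 + 0.8611 = 4.827 mg/L.
DO = C_s − D = 10.6 − 4.827 = 5.773 mg/L.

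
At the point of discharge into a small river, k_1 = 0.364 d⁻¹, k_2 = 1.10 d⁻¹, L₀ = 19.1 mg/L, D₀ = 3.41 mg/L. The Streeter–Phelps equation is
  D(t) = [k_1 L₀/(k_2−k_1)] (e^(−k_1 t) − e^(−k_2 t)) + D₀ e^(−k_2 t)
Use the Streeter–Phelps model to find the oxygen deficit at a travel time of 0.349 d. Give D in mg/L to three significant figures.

k_1 L₀/(k_2−k_1) = 0.364×19.1/(1.10−0.364) = 6.952/0.7360 = 9.446 mg/L.
e^(−k_1 t) = e^(−0.364×0.3490) = 0.8807; e^(−k_2 t) = e^(−1.10×0.3490) = 0.6812.
D = 9.446 × (0.8807 − 0.6812) + 3.41 × 0.6812 = 1.885 + 2.323 = 4.207 mg/L.

D ≈ 4.21 mg/L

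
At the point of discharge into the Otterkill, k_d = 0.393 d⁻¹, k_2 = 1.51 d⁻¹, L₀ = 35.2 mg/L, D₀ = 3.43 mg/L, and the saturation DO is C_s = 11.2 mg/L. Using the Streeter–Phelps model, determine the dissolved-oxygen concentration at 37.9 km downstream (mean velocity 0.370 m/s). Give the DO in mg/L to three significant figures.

Travel time t = x/v = 37.9 km / (0.370 m/s) = 37900 m / 0.370 m/s = 102400 s = 1.186 d.
k_d L₀/(k_2−k_d) = 0.393×35.2/(1.51−0.393) = 13.83/1.117 = 12.38 mg/L.
e^(−k_d t) = e^(−0.393×1.186) = 0.6276; e^(−k_2 t) = e^(−1.51×1.186) = 0.1669.
D = 12.38 × (0.6276 − 0.1669) + 3.43 × 0.1669 = 5.705 + 0.5726 = 6.277 mg/L.
DO = C_s − D = 11.2 − 6.277 = 4.923 mg/L.

DO ≈ 4.92 mg/L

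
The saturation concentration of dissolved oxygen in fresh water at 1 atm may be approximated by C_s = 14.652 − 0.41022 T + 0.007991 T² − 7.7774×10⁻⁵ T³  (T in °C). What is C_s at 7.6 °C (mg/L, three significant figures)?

C_s ≈ 12.0 mg/L

C_s = 14.652 − 0.41022×7.6 + 0.007991×7.6² − 7.7774×10⁻⁵×7.6³ = 11.96 mg/L.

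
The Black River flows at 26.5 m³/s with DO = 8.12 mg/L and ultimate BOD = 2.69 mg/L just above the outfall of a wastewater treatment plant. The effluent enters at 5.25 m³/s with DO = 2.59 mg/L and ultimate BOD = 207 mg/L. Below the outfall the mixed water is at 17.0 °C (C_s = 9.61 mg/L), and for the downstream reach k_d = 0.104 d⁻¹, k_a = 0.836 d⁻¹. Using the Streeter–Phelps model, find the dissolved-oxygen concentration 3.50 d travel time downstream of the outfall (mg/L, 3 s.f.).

DO ≈ 6.16 mg/L

Mixed DO = (26.5×8.12 + 5.25×2.59)/(26.5+5.25) = 228.8/31.75 = 7.206 mg/L.
Mixed L₀ = (26.5×2.69 + 5.25×207)/(31.75) = 1158/31.75 = 36.47 mg/L.
Initial deficit D₀ = C_s − DO₀ = 9.61 − 7.206 = 2.404 mg/L.
D(3.50) = [0.104×36.47/(0.836−0.104)](e^(−0.104×3.50) − e^(−0.836×3.50)) + 2.404 e^(−0.836×3.50)
= 5.182 × (0.6949 − 0.05361) + 2.404 × 0.05361 = 3.452 mg/L.
DO = 9.61 − 3.452 = 6.158 mg/L.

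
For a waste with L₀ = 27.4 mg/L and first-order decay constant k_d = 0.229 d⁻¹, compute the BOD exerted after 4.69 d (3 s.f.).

y ≈ 18.0 mg/L

y_t = L₀(1 − e^(−k_d t)) = 27.4 × (1 − e^(−0.229×4.69))
= 27.4 × (1 − 0.3416) = 27.4 × 0.6584 = 18.04 mg/L.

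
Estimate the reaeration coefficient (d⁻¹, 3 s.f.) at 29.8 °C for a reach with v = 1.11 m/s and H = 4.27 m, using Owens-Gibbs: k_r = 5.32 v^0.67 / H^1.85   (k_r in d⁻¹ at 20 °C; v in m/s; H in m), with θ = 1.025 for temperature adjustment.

k_r(20) = 5.32 × 1.11^0.67 / 4.27^1.85 = 5.32 × 1.072 / 14.67 = 0.3890 d⁻¹.
k_r(29.8) = 0.3890 × 1.025^(29.8−20) = 0.3890 × 1.274 = 0.4955 d⁻¹.

k_r ≈ 0.496 d⁻¹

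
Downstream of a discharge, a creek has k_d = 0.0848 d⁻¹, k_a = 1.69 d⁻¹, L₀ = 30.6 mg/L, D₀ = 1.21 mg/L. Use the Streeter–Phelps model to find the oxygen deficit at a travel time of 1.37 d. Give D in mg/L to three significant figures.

D ≈ 1.40 mg/L

k_d L₀/(k_a−k_d) = 0.0848×30.6/(1.69−0.0848) = 2.595/1.605 = 1.617 mg/L.
e^(−k_d t) = e^(−0.0848×1.370) = 0.8903; e^(−k_a t) = e^(−1.69×1.370) = 0.09874.
D = 1.617 × (0.8903 − 0.09874) + 1.21 × 0.09874 = 1.280 + 0.1195 = 1.399 mg/L.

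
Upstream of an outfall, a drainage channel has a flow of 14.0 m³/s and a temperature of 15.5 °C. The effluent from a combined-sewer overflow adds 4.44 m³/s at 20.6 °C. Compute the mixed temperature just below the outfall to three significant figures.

16.7 °C

Flow-weighted mixing: C = (Q_r C_r + Q_w C_w)/(Q_r + Q_w)
= (14.0×15.5 + 4.44×20.6)/(14.0 + 4.44) = 308.5/18.44 = 16.73 °C.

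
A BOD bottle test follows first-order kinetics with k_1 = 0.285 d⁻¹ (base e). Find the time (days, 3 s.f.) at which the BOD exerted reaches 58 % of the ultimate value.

y/L₀ = 1 − e^(−k_1 t) = 0.58 ⇒ e^(−k_1 t) = 0.420
t = −ln(0.420) / 0.285 = 0.8675 / 0.285 = 3.044 d.

t ≈ 3.04 d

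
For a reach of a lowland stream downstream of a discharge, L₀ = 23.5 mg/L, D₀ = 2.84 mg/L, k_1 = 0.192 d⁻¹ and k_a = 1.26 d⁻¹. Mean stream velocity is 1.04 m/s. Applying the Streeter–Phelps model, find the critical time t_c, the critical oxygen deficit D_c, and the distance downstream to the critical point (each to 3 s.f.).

t_c ≈ 0.717 d; D_c ≈ 3.12 mg/L; x_c ≈ 64.4 km

With k_a/k_1 = 6.562 and 1 − D₀(k_a−k_1)/(k_1 L₀) = 0.3278,
t_c = ln(6.562 × 0.3278) / (1.26 − 0.192) = ln(2.151) / 1.068 = 0.7659/1.068 = 0.7171 d.
L(t_c) = L₀ e^(−k_1 t_c) = 23.5 × 0.8714 = 20.48 mg/L, and at the critical point k_a D_c = k_1 L, so D_c = (0.192/1.26) × 20.48 = 3.120 mg/L.
x_c = v t_c = 1.04 m/s × 0.7171 d × 86400 s/d = 64440 m ≈ 64.4 km.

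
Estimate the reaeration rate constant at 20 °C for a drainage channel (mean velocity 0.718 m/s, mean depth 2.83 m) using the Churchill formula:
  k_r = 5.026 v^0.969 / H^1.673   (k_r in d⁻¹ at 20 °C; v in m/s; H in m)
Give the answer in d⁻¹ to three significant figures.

k_r ≈ 0.640 d⁻¹

k_r = 5.026 × 0.718^0.969 / 2.83^1.673 = 5.026 × 0.7254 / 5.700 = 0.6397 d⁻¹.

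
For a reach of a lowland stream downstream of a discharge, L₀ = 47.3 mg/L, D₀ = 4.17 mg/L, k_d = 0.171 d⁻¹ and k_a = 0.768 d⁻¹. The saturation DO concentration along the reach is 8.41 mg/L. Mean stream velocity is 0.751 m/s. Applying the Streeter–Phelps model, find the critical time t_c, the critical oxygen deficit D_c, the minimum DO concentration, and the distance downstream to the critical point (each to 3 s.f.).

At the critical point dD/dt = 0, so k_d L₀ e^(−k_d t) = k_a D. Substituting D(t) from the Streeter–Phelps equation and solving for t gives
t_c = ln[(k_a/k_d)(1 − D₀(k_a−k_d)/(k_d L₀))] / (k_a−k_d).
Here k_a−k_d = 0.5970 d⁻¹ and 1 − D₀(k_a−k_d)/(k_d L₀) = 1 − 4.17×0.5970/(0.171×47.3) = 0.6922, so
t_c = ln(4.491 × 0.6922) / 0.5970 = 1.134 / 0.5970 = 1.900 d.
D_c = (k_d/k_a) L₀ e^(−k_d t_c) = (0.171/0.768) × 47.3 × e^(−0.171×1.900) = 0.2227 × 47.3 × 0.7226 = 7.610 mg/L.
Minimum DO = C_s − D_c = 8.41 − 7.610 = 0.7998 mg/L.
x_c = v t_c = 0.751 m/s × 1.900 d × 86400 s/d = 123300 m ≈ 123 km.

t_c ≈ 1.90 d; D_c ≈ 7.61 mg/L; min DO ≈ 0.800 mg/L; x_c ≈ 123 km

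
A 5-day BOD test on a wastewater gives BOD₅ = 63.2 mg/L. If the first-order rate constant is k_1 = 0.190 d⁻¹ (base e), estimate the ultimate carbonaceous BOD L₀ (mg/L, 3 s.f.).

L₀ ≈ 103 mg/L

BOD₅ = L₀(1 − e^(−5k_1)) ⇒ L₀ = BOD₅ / (1 − e^(−5×0.190))
= 63.2 / (1 − 0.3867) = 63.2 / 0.6133 = 103.1 mg/L.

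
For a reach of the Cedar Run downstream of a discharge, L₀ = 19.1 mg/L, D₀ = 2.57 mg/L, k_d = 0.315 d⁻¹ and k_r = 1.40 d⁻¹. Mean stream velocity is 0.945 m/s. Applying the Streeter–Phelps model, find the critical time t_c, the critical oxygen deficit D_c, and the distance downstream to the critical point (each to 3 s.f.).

With k_r/k_d = 4.444 and 1 − D₀(k_r−k_d)/(k_d L₀) = 0.5365,
t_c = ln(4.444 × 0.5365) / (1.40 − 0.315) = ln(2.385) / 1.085 = 0.8690/1.085 = 0.8009 d.
L(t_c) = L₀ e^(−k_d t_c) = 19.1 × 0.7770 = 14.84 mg/L, and at the critical point k_r D_c = k_d L, so D_c = (0.315/1.40) × 14.84 = 3.339 mg/L.
x_c = v t_c = 0.945 m/s × 0.8009 d × 86400 s/d = 65400 m ≈ 65.4 km.

t_c ≈ 0.801 d; D_c ≈ 3.34 mg/L; x_c ≈ 65.4 km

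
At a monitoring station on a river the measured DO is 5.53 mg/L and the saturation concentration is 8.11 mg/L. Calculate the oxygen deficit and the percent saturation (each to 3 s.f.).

D = C_s − C = 8.11 − 5.53 = 2.58 mg/L.
% saturation = 5.53/8.11 × 100 = 68.2 %.

D ≈ 2.58 mg/L; 68.2 % saturation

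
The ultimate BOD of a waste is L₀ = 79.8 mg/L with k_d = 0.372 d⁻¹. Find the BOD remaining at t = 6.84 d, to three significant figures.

L ≈ 6.27 mg/L

L_t = L₀ e^(−k_d t) = 79.8 × e^(−0.372×6.84) = 79.8 × 0.07851 = 6.265 mg/L.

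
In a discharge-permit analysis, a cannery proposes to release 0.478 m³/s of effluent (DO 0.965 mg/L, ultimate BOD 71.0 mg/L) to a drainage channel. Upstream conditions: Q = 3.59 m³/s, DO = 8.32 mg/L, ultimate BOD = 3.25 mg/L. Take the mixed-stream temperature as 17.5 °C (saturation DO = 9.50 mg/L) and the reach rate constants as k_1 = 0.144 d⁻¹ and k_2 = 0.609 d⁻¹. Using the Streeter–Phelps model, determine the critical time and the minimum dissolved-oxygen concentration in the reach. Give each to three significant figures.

Mixed DO = (3.59×8.32 + 0.478×0.965)/(3.59+0.478) = 30.33/4.068 = 7.456 mg/L.
Mixed L₀ = (3.59×3.25 + 0.478×71.0)/(4.068) = 45.61/4.068 = 11.21 mg/L.
Initial deficit D₀ = C_s − DO₀ = 9.50 − 7.456 = 2.044 mg/L.
t_c = (1/0.4650) ln[(0.609/0.144)(1 − 2.044×0.4650/(0.144×11.21))] = 2.151 × ln(1.739) = 1.190 d.
D_c = (0.144/0.609) × 11.21 × e^(−0.144×1.190) = 0.2365 × 11.21 × 0.8425 = 2.233 mg/L.
Minimum DO = 9.50 − 2.233 = 7.267 mg/L.

t_c ≈ 1.19 d; minimum DO ≈ 7.27 mg/L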